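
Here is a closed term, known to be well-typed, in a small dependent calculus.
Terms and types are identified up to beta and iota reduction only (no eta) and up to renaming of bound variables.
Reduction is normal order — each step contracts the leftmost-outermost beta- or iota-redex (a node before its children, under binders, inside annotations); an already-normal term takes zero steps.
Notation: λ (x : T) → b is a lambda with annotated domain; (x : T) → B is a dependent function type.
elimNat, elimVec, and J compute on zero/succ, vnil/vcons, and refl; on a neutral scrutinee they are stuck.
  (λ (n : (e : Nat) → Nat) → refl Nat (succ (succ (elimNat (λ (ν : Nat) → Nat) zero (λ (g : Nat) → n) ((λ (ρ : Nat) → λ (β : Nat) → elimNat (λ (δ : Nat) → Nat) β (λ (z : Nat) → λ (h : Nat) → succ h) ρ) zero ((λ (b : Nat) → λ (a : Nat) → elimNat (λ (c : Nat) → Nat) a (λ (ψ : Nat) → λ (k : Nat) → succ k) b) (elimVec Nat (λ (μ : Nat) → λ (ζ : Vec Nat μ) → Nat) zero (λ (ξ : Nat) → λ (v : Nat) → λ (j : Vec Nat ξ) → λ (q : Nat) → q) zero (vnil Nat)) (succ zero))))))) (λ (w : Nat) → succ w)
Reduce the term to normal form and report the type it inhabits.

reduced normal form:
  refl Nat (succ (succ (succ zero)))
inferred type:
  Eq Nat (succ (succ (succ zero))) (succ (succ (succ zero)))


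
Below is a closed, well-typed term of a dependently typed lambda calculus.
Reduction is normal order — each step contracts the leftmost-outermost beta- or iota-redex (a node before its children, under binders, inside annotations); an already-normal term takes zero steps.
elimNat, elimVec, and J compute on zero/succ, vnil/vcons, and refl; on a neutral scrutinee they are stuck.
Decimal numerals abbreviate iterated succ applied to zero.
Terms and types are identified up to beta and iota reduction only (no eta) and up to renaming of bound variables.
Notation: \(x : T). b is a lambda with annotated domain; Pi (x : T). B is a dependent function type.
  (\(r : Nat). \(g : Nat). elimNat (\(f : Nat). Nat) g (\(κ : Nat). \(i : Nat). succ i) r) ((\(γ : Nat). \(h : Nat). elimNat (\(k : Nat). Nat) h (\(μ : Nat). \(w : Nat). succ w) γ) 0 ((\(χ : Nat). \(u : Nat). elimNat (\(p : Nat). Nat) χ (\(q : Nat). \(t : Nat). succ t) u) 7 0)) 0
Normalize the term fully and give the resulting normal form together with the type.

normal form:
  7
inferred type:
  Nat


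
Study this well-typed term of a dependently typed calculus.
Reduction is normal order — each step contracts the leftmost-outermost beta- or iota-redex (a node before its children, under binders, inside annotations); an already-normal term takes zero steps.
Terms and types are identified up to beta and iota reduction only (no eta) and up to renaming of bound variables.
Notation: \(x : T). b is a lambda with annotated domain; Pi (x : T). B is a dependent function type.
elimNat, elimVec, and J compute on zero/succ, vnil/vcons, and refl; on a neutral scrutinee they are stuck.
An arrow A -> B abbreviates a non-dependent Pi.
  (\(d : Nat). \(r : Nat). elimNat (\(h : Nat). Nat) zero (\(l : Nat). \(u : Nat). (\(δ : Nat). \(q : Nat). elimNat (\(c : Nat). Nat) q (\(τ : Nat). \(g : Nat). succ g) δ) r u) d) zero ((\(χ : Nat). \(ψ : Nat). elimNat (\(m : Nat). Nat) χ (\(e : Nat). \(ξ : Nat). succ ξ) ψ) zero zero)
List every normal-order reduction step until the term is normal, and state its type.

normal-order reduction:
  (\(d : Nat). \(r : Nat). elimNat (\(h : Nat). Nat) zero (\(l : Nat). \(u : Nat). (\(δ : Nat). \(q : Nat). elimNat (\(c : Nat). Nat) q (\(τ : Nat). \(g : Nat). succ g) δ) r u) d) zero ((\(χ : Nat). \(ψ : Nat). elimNat (\(m : Nat). Nat) χ (\(e : Nat). \(ξ : Nat). succ ξ) ψ) zero zero)
  ~> (\(d : Nat). elimNat (\(r : Nat). Nat) zero (\(h : Nat). \(l : Nat). (\(u : Nat). \(δ : Nat). elimNat (\(q : Nat). Nat) δ (\(c : Nat). \(τ : Nat). succ τ) u) d l) zero) ((\(g : Nat). \(χ : Nat). elimNat (\(ψ : Nat). Nat) g (\(m : Nat). \(e : Nat). succ e) χ) zero zero)
  ~> elimNat (\(d : Nat). Nat) zero (\(r : Nat). \(h : Nat). (\(l : Nat). \(u : Nat). elimNat (\(δ : Nat). Nat) u (\(q : Nat). \(c : Nat). succ c) l) ((\(τ : Nat). \(g : Nat). elimNat (\(χ : Nat). Nat) τ (\(ψ : Nat). \(m : Nat). succ m) g) zero zero) h) zero
  ~> zero
type:
  Nat


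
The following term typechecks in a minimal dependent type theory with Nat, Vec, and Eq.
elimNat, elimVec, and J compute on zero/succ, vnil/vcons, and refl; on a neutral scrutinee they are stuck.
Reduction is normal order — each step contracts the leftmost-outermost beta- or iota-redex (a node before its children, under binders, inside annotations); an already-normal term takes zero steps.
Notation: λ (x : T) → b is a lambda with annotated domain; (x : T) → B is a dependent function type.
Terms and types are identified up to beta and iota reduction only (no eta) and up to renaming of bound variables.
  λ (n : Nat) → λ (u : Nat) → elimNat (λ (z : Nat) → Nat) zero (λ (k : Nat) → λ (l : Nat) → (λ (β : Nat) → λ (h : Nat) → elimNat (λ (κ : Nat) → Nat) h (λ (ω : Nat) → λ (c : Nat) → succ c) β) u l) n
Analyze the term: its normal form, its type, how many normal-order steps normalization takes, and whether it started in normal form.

normal form:
  λ (n : Nat) → λ (u : Nat) → elimNat (λ (z : Nat) → Nat) zero (λ (k : Nat) → λ (l : Nat) → elimNat (λ (β : Nat) → Nat) l (λ (h : Nat) → λ (κ : Nat) → succ κ) u) n
type:
  (n : Nat) → (u : Nat) → Nat
steps to reach normal form (normal order): 2
started in normal form: no
first redex: a beta-redex


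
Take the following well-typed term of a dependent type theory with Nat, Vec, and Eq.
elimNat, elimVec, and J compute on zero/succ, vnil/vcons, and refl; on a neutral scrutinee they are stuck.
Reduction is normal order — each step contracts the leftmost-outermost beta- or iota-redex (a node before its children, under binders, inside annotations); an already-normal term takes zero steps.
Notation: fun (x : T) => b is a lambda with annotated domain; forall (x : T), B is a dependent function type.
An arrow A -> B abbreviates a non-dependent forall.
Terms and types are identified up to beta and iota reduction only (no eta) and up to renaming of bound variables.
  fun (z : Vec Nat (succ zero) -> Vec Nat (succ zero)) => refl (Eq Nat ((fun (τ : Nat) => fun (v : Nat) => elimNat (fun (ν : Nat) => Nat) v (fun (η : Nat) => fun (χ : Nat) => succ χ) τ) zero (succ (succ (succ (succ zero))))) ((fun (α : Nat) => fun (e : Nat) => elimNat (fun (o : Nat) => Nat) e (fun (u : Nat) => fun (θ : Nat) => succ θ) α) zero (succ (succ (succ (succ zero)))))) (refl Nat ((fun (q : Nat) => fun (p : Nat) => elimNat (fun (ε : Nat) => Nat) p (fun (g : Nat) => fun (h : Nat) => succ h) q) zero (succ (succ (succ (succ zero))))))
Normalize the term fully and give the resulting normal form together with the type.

resulting normal form:
  fun (z : Vec Nat (succ zero) -> Vec Nat (succ zero)) => refl (Eq Nat (succ (succ (succ (succ zero)))) (succ (succ (succ (succ zero))))) (refl Nat (succ (succ (succ (succ zero)))))
type:
  (Vec Nat (succ zero) -> Vec Nat (succ zero)) -> Eq (Eq Nat (succ (succ (succ (succ zero)))) (succ (succ (succ (succ zero))))) (refl Nat (succ (succ (succ (succ zero))))) (refl Nat (succ (succ (succ (succ zero)))))


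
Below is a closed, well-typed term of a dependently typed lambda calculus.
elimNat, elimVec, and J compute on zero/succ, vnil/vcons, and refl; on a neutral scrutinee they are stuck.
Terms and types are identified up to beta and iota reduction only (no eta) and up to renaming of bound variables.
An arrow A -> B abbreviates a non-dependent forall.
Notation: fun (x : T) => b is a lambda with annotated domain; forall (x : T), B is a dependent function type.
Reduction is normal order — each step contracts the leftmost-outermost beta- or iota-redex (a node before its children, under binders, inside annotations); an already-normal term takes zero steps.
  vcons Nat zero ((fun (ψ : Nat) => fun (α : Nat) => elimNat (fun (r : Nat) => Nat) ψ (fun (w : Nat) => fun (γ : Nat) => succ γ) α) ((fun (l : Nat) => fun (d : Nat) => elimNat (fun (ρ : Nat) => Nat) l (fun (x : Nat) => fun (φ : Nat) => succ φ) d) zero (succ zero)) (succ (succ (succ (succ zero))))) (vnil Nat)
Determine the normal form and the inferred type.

resulting normal form:
  vcons Nat zero (succ (succ (succ (succ (succ zero))))) (vnil Nat)
type:
  Vec Nat (succ zero)


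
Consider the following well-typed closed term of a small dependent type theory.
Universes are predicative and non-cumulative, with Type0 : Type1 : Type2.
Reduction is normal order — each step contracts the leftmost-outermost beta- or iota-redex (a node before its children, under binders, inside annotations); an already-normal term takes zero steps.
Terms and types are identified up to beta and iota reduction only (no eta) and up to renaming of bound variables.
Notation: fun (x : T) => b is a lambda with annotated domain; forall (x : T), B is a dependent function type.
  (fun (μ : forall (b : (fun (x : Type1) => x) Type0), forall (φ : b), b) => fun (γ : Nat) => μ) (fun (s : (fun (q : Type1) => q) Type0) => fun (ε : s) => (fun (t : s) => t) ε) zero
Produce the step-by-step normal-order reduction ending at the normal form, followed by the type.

reduction (normal order):
  (fun (μ : forall (b : (fun (x : Type1) => x) Type0), forall (φ : b), b) => fun (γ : Nat) => μ) (fun (s : (fun (q : Type1) => q) Type0) => fun (ε : s) => (fun (t : s) => t) ε) zero
  ~> (fun (μ : Nat) => fun (b : (fun (x : Type1) => x) Type0) => fun (φ : b) => (fun (γ : b) => γ) φ) zero
  ~> fun (μ : (fun (b : Type1) => b) Type0) => fun (x : μ) => (fun (φ : μ) => φ) x
  ~> fun (μ : Type0) => fun (b : μ) => (fun (x : μ) => x) b
  ~> fun (μ : Type0) => fun (b : μ) => b
inferred type:
  forall (μ : Type0), forall (b : μ), μ


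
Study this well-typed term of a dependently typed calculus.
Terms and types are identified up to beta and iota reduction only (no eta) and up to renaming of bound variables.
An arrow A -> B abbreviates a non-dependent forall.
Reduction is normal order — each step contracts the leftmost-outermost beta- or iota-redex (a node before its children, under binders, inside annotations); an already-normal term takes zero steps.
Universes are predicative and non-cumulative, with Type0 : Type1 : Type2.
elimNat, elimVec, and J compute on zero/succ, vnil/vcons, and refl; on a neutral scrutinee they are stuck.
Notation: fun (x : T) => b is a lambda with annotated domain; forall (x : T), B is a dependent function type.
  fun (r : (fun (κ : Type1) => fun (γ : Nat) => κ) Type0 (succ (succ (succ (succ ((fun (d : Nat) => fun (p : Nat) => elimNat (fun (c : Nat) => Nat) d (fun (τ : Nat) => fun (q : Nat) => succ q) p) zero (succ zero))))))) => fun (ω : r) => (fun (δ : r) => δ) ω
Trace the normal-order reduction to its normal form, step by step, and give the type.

reduction (normal order):
  fun (r : (fun (κ : Type1) => fun (γ : Nat) => κ) Type0 (succ (succ (succ (succ ((fun (d : Nat) => fun (p : Nat) => elimNat (fun (c : Nat) => Nat) d (fun (τ : Nat) => fun (q : Nat) => succ q) p) zero (succ zero))))))) => fun (ω : r) => (fun (δ : r) => δ) ω
  ~> fun (r : (fun (κ : Nat) => Type0) (succ (succ (succ (succ ((fun (γ : Nat) => fun (d : Nat) => elimNat (fun (p : Nat) => Nat) γ (fun (c : Nat) => fun (τ : Nat) => succ τ) d) zero (succ zero))))))) => fun (q : r) => (fun (ω : r) => ω) q
  ~> fun (r : Type0) => fun (κ : r) => (fun (γ : r) => γ) κ
  ~> fun (r : Type0) => fun (κ : r) => κ
inferred type:
  forall (r : Type0), r -> r


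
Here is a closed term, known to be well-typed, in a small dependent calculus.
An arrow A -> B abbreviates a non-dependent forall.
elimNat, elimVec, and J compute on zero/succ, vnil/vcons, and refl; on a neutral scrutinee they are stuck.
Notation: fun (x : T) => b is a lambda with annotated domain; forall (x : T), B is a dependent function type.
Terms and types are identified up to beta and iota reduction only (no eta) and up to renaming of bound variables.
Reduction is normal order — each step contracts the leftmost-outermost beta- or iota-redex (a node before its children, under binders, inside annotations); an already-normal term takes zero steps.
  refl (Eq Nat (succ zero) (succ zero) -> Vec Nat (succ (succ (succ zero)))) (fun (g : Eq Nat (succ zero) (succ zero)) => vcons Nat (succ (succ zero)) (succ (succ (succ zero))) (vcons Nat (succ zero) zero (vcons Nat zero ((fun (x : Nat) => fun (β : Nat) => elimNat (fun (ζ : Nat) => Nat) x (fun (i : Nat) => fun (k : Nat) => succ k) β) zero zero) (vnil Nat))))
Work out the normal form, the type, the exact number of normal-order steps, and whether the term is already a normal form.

resulting normal form:
  refl (Eq Nat (succ zero) (succ zero) -> Vec Nat (succ (succ (succ zero)))) (fun (g : Eq Nat (succ zero) (succ zero)) => vcons Nat (succ (succ zero)) (succ (succ (succ zero))) (vcons Nat (succ zero) zero (vcons Nat zero zero (vnil Nat))))
type:
  Eq (Eq Nat (succ zero) (succ zero) -> Vec Nat (succ (succ (succ zero)))) (fun (g : Eq Nat (succ zero) (succ zero)) => vcons Nat (succ (succ zero)) (succ (succ (succ zero))) (vcons Nat (succ zero) zero (vcons Nat zero zero (vnil Nat)))) (fun (x : Eq Nat (succ zero) (succ zero)) => vcons Nat (succ (succ zero)) (succ (succ (succ zero))) (vcons Nat (succ zero) zero (vcons Nat zero zero (vnil Nat))))
steps to reach normal form (normal order): 3
started in normal form: no
first contracted redex: a beta-redex


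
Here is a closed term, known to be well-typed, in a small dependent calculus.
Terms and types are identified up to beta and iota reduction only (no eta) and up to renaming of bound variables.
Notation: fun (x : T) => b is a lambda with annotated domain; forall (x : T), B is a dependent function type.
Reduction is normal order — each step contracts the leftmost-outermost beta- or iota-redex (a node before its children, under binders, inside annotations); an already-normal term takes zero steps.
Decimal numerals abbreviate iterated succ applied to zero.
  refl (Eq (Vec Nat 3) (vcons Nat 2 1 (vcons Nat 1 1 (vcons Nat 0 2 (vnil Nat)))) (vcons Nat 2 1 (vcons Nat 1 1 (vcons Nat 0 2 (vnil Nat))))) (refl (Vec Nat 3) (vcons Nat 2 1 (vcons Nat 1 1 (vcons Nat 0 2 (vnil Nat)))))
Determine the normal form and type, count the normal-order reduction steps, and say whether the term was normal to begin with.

reduced normal form:
  refl (Eq (Vec Nat 3) (vcons Nat 2 1 (vcons Nat 1 1 (vcons Nat 0 2 (vnil Nat)))) (vcons Nat 2 1 (vcons Nat 1 1 (vcons Nat 0 2 (vnil Nat))))) (refl (Vec Nat 3) (vcons Nat 2 1 (vcons Nat 1 1 (vcons Nat 0 2 (vnil Nat)))))
inferred type:
  Eq (Eq (Vec Nat 3) (vcons Nat 2 1 (vcons Nat 1 1 (vcons Nat 0 2 (vnil Nat)))) (vcons Nat 2 1 (vcons Nat 1 1 (vcons Nat 0 2 (vnil Nat))))) (refl (Vec Nat 3) (vcons Nat 2 1 (vcons Nat 1 1 (vcons Nat 0 2 (vnil Nat))))) (refl (Vec Nat 3) (vcons Nat 2 1 (vcons Nat 1 1 (vcons Nat 0 2 (vnil Nat)))))
reduction steps (normal order): 0
term was already normal: yes


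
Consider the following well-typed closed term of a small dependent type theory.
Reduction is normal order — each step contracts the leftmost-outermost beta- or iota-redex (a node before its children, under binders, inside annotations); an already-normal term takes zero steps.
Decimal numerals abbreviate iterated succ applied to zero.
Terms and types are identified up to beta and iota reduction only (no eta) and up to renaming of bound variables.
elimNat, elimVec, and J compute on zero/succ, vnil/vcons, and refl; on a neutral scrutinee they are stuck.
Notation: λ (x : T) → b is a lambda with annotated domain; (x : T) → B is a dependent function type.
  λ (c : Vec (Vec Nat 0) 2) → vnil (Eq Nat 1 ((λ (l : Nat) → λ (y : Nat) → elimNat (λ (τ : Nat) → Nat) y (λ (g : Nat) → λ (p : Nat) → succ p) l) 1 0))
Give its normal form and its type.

reduced normal form:
  λ (c : Vec (Vec Nat 0) 2) → vnil (Eq Nat 1 1)
inferred type:
  (c : Vec (Vec Nat 0) 2) → Vec (Eq Nat 1 1) 0


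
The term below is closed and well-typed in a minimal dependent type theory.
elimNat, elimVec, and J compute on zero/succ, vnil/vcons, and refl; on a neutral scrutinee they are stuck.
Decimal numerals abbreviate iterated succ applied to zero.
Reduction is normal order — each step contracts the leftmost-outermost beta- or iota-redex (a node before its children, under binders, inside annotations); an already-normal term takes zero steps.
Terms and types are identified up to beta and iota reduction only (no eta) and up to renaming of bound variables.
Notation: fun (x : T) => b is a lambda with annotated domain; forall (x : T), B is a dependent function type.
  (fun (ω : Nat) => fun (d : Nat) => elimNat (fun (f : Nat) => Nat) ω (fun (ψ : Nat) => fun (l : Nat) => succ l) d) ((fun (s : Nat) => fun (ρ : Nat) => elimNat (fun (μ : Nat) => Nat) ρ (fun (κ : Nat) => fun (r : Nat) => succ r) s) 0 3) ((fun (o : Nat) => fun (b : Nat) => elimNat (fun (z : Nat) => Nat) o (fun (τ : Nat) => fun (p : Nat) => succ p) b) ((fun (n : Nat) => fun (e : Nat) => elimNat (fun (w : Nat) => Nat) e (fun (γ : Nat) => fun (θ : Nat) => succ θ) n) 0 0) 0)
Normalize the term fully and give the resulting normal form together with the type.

resulting normal form:
  3
type:
  Nat


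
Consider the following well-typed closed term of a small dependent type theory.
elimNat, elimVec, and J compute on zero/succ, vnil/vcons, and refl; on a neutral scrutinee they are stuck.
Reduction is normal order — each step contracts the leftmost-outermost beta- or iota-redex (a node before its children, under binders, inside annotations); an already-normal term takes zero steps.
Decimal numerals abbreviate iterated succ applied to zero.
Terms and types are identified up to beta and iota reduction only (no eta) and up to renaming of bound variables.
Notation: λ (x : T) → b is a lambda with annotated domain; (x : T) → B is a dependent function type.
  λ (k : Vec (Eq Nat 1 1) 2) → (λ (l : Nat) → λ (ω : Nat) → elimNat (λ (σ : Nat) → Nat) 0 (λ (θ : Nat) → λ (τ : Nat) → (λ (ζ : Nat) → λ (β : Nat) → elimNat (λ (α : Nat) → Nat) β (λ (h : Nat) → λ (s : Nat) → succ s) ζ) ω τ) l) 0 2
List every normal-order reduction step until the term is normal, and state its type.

reduction (normal order):
  λ (k : Vec (Eq Nat 1 1) 2) → (λ (l : Nat) → λ (ω : Nat) → elimNat (λ (σ : Nat) → Nat) 0 (λ (θ : Nat) → λ (τ : Nat) → (λ (ζ : Nat) → λ (β : Nat) → elimNat (λ (α : Nat) → Nat) β (λ (h : Nat) → λ (s : Nat) → succ s) ζ) ω τ) l) 0 2
  ~> λ (k : Vec (Eq Nat 1 1) 2) → (λ (l : Nat) → elimNat (λ (ω : Nat) → Nat) 0 (λ (σ : Nat) → λ (θ : Nat) → (λ (τ : Nat) → λ (ζ : Nat) → elimNat (λ (β : Nat) → Nat) ζ (λ (α : Nat) → λ (h : Nat) → succ h) τ) l θ) 0) 2
  ~> λ (k : Vec (Eq Nat 1 1) 2) → elimNat (λ (l : Nat) → Nat) 0 (λ (ω : Nat) → λ (σ : Nat) → (λ (θ : Nat) → λ (τ : Nat) → elimNat (λ (ζ : Nat) → Nat) τ (λ (β : Nat) → λ (α : Nat) → succ α) θ) 2 σ) 0
  ~> λ (k : Vec (Eq Nat 1 1) 2) → 0
inferred type:
  (k : Vec (Eq Nat 1 1) 2) → Nat


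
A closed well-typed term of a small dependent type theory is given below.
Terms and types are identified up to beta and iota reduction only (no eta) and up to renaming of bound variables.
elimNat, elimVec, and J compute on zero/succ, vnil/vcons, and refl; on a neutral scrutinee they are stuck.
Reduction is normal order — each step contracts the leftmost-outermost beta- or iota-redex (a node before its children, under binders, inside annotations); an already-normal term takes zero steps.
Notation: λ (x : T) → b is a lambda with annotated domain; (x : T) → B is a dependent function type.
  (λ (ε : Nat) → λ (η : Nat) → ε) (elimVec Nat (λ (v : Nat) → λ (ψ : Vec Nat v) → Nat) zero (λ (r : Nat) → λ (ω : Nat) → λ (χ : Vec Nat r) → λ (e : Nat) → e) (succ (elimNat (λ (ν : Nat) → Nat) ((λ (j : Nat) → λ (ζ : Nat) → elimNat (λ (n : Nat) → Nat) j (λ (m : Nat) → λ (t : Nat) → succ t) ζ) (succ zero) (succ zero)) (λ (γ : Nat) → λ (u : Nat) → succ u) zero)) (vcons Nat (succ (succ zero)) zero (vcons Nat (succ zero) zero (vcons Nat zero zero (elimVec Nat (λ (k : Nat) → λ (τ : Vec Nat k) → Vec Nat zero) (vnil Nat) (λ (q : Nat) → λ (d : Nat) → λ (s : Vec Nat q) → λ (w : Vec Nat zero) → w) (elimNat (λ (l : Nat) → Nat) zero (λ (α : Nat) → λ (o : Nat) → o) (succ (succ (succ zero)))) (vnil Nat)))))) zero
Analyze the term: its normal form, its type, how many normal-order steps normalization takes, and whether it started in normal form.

normal form:
  zero
inferred type:
  Nat
steps to reach normal form (normal order): 19
started in normal form: no
first redex: a beta-redex


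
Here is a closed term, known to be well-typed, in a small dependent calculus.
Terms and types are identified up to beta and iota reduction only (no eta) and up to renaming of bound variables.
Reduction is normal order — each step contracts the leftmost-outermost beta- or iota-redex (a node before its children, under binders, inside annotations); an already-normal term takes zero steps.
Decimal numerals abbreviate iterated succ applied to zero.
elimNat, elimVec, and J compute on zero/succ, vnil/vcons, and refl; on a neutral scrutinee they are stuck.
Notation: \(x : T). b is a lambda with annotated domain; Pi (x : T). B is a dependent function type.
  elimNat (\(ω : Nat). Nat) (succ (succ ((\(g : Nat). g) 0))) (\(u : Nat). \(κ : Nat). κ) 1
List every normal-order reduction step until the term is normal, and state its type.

reduction (normal order):
  elimNat (\(ω : Nat). Nat) (succ (succ ((\(g : Nat). g) 0))) (\(u : Nat). \(κ : Nat). κ) 1
  ~> (\(ω : Nat). \(g : Nat). g) 0 (elimNat (\(u : Nat). Nat) (succ (succ ((\(κ : Nat). κ) 0))) (\(x : Nat). \(σ : Nat). σ) 0)
  ~> (\(ω : Nat). ω) (elimNat (\(g : Nat). Nat) (succ (succ ((\(u : Nat). u) 0))) (\(κ : Nat). \(x : Nat). x) 0)
  ~> elimNat (\(ω : Nat). Nat) (succ (succ ((\(g : Nat). g) 0))) (\(u : Nat). \(κ : Nat). κ) 0
  ~> succ (succ ((\(ω : Nat). ω) 0))
  ~> 2
inferred type:
  Nat


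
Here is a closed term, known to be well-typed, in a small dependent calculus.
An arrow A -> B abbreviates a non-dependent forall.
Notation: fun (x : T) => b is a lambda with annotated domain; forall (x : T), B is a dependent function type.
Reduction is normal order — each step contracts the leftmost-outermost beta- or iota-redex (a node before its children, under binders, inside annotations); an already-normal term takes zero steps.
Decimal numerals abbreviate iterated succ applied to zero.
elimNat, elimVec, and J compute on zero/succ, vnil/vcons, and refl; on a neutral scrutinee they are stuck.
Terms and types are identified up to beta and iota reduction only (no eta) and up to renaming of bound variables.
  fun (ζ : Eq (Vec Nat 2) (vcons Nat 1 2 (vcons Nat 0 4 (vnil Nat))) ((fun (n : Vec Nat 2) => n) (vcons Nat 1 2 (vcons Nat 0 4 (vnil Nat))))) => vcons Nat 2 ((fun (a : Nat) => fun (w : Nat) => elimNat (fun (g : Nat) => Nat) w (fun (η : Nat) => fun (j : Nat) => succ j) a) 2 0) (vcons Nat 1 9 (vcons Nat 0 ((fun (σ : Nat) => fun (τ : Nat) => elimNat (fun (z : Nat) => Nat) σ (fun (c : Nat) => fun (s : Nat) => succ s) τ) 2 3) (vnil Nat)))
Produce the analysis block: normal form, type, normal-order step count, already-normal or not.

normal form:
  fun (ζ : Eq (Vec Nat 2) (vcons Nat 1 2 (vcons Nat 0 4 (vnil Nat))) (vcons Nat 1 2 (vcons Nat 0 4 (vnil Nat)))) => vcons Nat 2 2 (vcons Nat 1 9 (vcons Nat 0 5 (vnil Nat)))
type:
  Eq (Vec Nat 2) (vcons Nat 1 2 (vcons Nat 0 4 (vnil Nat))) (vcons Nat 1 2 (vcons Nat 0 4 (vnil Nat))) -> Vec Nat 3
normal-order step count: 22
started in normal form: no
first contracted redex: a beta-redex


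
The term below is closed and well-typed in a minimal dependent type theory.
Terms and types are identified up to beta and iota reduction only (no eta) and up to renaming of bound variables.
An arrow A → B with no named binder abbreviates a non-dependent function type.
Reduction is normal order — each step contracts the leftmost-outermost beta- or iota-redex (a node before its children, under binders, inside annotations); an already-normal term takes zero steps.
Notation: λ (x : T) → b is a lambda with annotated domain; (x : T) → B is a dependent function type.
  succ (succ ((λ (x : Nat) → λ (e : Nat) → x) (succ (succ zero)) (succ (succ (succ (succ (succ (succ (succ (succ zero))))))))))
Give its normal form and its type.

reduced normal form:
  succ (succ (succ (succ zero)))
the term's type:
  Nat
observation: reduction starts at a beta-redex, and 2 normal-order steps reach the normal form.


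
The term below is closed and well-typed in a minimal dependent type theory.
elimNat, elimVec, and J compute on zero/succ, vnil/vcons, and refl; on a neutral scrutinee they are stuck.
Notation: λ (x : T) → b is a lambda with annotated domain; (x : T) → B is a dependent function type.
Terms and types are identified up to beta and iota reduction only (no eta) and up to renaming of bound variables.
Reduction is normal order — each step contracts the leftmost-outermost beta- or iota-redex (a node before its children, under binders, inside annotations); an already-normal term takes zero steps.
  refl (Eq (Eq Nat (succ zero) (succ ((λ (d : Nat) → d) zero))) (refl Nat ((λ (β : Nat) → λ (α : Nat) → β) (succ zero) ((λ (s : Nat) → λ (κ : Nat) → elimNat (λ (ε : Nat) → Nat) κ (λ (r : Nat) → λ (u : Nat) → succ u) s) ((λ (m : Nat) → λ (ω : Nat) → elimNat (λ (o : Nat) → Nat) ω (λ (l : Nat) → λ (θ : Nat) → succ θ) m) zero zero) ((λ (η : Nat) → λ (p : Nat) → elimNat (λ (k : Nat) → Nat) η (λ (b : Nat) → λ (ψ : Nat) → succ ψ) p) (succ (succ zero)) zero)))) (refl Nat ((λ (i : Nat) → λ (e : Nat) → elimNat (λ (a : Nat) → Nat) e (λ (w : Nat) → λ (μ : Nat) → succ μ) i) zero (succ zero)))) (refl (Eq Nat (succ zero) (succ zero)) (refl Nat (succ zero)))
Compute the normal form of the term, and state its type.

normal form:
  refl (Eq (Eq Nat (succ zero) (succ zero)) (refl Nat (succ zero)) (refl Nat (succ zero))) (refl (Eq Nat (succ zero) (succ zero)) (refl Nat (succ zero)))
type:
  Eq (Eq (Eq Nat (succ zero) (succ zero)) (refl Nat (succ zero)) (refl Nat (succ zero))) (refl (Eq Nat (succ zero) (succ zero)) (refl Nat (succ zero))) (refl (Eq Nat (succ zero) (succ zero)) (refl Nat (succ zero)))
observation: reduction starts at a beta-redex, and 6 normal-order steps reach the normal form.


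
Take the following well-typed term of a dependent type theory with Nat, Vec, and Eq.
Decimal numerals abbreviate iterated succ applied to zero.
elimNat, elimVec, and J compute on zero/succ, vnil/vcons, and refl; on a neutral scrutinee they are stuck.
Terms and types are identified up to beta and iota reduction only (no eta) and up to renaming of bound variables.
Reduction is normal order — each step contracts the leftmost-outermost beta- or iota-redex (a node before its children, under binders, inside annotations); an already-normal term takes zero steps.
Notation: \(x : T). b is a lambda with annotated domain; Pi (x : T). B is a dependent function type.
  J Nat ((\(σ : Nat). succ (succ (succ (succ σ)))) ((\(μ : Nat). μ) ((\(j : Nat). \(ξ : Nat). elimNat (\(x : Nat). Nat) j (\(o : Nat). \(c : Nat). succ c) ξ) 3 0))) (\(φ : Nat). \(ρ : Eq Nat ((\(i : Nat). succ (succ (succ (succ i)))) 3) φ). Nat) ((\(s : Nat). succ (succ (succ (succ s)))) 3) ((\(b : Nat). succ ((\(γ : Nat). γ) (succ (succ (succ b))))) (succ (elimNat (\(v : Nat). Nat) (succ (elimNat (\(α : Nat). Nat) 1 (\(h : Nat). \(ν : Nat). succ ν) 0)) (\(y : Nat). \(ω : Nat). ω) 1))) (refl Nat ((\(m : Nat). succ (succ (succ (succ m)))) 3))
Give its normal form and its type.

reduced normal form:
  7
type:
  Nat
observation: 2 normal-order steps normalize the term, beginning with a J iota-redex.


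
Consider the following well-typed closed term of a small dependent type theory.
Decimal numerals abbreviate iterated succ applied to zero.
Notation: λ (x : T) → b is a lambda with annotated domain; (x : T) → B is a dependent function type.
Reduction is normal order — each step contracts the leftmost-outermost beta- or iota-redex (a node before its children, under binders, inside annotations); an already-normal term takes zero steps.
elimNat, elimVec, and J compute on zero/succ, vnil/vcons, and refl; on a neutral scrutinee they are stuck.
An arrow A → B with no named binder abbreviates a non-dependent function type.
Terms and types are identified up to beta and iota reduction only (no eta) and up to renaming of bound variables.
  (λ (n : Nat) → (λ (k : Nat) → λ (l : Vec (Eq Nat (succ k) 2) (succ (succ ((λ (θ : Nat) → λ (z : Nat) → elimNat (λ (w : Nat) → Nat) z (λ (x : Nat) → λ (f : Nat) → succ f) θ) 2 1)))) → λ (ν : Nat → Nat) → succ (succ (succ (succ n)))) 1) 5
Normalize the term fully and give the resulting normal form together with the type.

reduced normal form:
  λ (n : Vec (Eq Nat 2 2) 5) → λ (k : Nat → Nat) → 9
the term's type:
  Vec (Eq Nat 2 2) 5 → (Nat → Nat) → Nat


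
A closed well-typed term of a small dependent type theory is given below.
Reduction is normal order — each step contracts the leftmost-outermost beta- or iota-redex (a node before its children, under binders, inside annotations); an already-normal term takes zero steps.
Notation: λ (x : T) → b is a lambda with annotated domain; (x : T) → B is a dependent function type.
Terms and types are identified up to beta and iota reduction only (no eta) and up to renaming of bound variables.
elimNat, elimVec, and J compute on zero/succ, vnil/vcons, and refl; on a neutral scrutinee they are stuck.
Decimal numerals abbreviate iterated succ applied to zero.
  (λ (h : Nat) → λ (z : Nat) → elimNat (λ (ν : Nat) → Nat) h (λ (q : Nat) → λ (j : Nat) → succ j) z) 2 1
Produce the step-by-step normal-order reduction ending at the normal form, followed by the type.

normal-order reduction sequence:
  (λ (h : Nat) → λ (z : Nat) → elimNat (λ (ν : Nat) → Nat) h (λ (q : Nat) → λ (j : Nat) → succ j) z) 2 1
  ~> (λ (h : Nat) → elimNat (λ (z : Nat) → Nat) 2 (λ (ν : Nat) → λ (q : Nat) → succ q) h) 1
  ~> elimNat (λ (h : Nat) → Nat) 2 (λ (z : Nat) → λ (ν : Nat) → succ ν) 1
  ~> (λ (h : Nat) → λ (z : Nat) → succ z) 0 (elimNat (λ (ν : Nat) → Nat) 2 (λ (q : Nat) → λ (j : Nat) → succ j) 0)
  ~> (λ (h : Nat) → succ h) (elimNat (λ (z : Nat) → Nat) 2 (λ (ν : Nat) → λ (q : Nat) → succ q) 0)
  ~> succ (elimNat (λ (h : Nat) → Nat) 2 (λ (z : Nat) → λ (ν : Nat) → succ ν) 0)
  ~> 3
type:
  Nat


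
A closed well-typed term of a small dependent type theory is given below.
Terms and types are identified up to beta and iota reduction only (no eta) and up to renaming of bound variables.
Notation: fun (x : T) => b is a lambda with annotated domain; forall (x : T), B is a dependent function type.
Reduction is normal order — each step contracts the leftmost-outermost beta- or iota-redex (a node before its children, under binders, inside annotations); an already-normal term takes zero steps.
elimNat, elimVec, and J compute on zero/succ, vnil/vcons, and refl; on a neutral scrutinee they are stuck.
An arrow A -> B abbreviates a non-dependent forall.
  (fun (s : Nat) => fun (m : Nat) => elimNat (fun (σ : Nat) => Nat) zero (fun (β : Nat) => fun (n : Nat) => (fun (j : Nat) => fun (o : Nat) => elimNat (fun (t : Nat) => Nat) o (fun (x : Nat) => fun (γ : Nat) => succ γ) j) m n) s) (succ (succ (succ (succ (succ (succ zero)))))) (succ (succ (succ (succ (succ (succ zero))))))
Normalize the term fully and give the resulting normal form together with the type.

normal form:
  succ (succ (succ (succ (succ (succ (succ (succ (succ (succ (succ (succ (succ (succ (succ (succ (succ (succ (succ (succ (succ (succ (succ (succ (succ (succ (succ (succ (succ (succ (succ (succ (succ (succ (succ (succ zero)))))))))))))))))))))))))))))))))))
type:
  Nat


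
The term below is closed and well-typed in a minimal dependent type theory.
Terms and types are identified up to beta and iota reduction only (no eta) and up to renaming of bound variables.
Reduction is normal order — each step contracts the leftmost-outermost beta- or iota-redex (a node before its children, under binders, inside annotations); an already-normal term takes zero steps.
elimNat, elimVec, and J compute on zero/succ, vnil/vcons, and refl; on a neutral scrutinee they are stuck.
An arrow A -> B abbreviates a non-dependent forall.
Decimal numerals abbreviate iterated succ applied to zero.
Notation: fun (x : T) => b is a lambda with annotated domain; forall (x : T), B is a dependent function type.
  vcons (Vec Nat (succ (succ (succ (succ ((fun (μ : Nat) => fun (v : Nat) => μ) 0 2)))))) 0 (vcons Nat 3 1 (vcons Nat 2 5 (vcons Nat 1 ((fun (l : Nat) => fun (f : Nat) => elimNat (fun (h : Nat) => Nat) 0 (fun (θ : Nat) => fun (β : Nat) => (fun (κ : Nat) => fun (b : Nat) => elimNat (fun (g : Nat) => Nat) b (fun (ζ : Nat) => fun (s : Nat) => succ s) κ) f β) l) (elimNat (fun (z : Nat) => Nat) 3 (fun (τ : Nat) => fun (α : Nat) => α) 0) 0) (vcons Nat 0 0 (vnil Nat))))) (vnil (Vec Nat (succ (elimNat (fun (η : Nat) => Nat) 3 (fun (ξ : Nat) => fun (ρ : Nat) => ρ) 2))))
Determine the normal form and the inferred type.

normal form:
  vcons (Vec Nat 4) 0 (vcons Nat 3 1 (vcons Nat 2 5 (vcons Nat 1 0 (vcons Nat 0 0 (vnil Nat))))) (vnil (Vec Nat 4))
inferred type:
  Vec (Vec Nat 4) 1
observation: 25 normal-order steps normalize the term, beginning with a beta-redex.


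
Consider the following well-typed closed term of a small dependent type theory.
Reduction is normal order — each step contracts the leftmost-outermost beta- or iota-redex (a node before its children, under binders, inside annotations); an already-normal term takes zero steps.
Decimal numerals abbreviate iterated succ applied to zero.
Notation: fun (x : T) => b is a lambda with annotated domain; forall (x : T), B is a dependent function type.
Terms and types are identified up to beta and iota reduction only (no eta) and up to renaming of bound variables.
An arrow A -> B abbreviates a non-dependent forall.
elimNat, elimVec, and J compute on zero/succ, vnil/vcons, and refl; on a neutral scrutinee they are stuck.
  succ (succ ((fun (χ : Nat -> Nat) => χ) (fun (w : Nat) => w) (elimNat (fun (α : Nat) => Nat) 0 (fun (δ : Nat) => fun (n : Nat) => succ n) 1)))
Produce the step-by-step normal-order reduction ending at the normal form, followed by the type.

reduction (normal order):
  succ (succ ((fun (χ : Nat -> Nat) => χ) (fun (w : Nat) => w) (elimNat (fun (α : Nat) => Nat) 0 (fun (δ : Nat) => fun (n : Nat) => succ n) 1)))
  ~> succ (succ ((fun (χ : Nat) => χ) (elimNat (fun (w : Nat) => Nat) 0 (fun (α : Nat) => fun (δ : Nat) => succ δ) 1)))
  ~> succ (succ (elimNat (fun (χ : Nat) => Nat) 0 (fun (w : Nat) => fun (α : Nat) => succ α) 1))
  ~> succ (succ ((fun (χ : Nat) => fun (w : Nat) => succ w) 0 (elimNat (fun (α : Nat) => Nat) 0 (fun (δ : Nat) => fun (n : Nat) => succ n) 0)))
  ~> succ (succ ((fun (χ : Nat) => succ χ) (elimNat (fun (w : Nat) => Nat) 0 (fun (α : Nat) => fun (δ : Nat) => succ δ) 0)))
  ~> succ (succ (succ (elimNat (fun (χ : Nat) => Nat) 0 (fun (w : Nat) => fun (α : Nat) => succ α) 0)))
  ~> 3
the term's type:
  Nat


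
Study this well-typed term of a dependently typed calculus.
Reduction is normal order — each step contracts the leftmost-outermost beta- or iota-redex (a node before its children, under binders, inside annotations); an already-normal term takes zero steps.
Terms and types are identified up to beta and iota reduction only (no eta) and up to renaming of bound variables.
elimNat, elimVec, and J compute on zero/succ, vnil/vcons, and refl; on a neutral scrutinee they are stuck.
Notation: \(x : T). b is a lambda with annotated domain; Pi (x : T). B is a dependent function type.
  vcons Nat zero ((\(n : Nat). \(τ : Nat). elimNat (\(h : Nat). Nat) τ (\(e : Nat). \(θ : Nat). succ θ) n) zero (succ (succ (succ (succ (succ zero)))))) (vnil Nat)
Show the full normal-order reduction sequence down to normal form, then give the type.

normal-order reduction sequence:
  vcons Nat zero ((\(n : Nat). \(τ : Nat). elimNat (\(h : Nat). Nat) τ (\(e : Nat). \(θ : Nat). succ θ) n) zero (succ (succ (succ (succ (succ zero)))))) (vnil Nat)
  ~> vcons Nat zero ((\(n : Nat). elimNat (\(τ : Nat). Nat) n (\(h : Nat). \(e : Nat). succ e) zero) (succ (succ (succ (succ (succ zero)))))) (vnil Nat)
  ~> vcons Nat zero (elimNat (\(n : Nat). Nat) (succ (succ (succ (succ (succ zero))))) (\(τ : Nat). \(h : Nat). succ h) zero) (vnil Nat)
  ~> vcons Nat zero (succ (succ (succ (succ (succ zero))))) (vnil Nat)
the term's type:
  Vec Nat (succ zero)


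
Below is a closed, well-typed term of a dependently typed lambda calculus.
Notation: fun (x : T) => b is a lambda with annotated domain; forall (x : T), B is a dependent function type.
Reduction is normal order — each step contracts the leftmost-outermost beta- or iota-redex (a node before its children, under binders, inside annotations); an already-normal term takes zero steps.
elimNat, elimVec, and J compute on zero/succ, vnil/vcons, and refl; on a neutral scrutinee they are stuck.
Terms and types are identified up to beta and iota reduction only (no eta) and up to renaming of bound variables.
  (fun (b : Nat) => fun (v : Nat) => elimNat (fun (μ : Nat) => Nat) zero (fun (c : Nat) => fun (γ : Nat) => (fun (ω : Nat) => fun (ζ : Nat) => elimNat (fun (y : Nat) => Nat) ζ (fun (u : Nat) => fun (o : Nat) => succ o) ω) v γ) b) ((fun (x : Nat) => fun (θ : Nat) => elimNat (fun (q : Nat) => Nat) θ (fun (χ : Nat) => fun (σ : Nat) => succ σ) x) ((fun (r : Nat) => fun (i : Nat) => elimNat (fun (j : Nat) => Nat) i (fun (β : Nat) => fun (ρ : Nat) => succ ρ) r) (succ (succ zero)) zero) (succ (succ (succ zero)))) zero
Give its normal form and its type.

normal form:
  zero
the term's type:
  Nat
observation: reduction starts at a beta-redex, and 39 normal-order steps reach the normal form.


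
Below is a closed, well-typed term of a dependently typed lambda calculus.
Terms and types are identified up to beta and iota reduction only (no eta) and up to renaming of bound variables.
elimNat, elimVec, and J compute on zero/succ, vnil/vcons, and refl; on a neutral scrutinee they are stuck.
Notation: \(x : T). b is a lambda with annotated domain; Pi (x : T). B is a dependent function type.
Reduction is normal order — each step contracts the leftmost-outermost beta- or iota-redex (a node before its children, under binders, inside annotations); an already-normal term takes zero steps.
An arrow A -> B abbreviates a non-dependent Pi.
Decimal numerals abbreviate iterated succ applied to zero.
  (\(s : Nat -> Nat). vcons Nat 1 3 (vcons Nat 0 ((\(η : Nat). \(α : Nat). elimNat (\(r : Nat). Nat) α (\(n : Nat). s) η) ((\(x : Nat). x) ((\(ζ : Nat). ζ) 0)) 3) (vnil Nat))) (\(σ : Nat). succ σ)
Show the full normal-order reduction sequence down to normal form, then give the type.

normal-order reduction sequence:
  (\(s : Nat -> Nat). vcons Nat 1 3 (vcons Nat 0 ((\(η : Nat). \(α : Nat). elimNat (\(r : Nat). Nat) α (\(n : Nat). s) η) ((\(x : Nat). x) ((\(ζ : Nat). ζ) 0)) 3) (vnil Nat))) (\(σ : Nat). succ σ)
  ~> vcons Nat 1 3 (vcons Nat 0 ((\(s : Nat). \(η : Nat). elimNat (\(α : Nat). Nat) η (\(r : Nat). \(n : Nat). succ n) s) ((\(x : Nat). x) ((\(ζ : Nat). ζ) 0)) 3) (vnil Nat))
  ~> vcons Nat 1 3 (vcons Nat 0 ((\(s : Nat). elimNat (\(η : Nat). Nat) s (\(α : Nat). \(r : Nat). succ r) ((\(n : Nat). n) ((\(x : Nat). x) 0))) 3) (vnil Nat))
  ~> vcons Nat 1 3 (vcons Nat 0 (elimNat (\(s : Nat). Nat) 3 (\(η : Nat). \(α : Nat). succ α) ((\(r : Nat). r) ((\(n : Nat). n) 0))) (vnil Nat))
  ~> vcons Nat 1 3 (vcons Nat 0 (elimNat (\(s : Nat). Nat) 3 (\(η : Nat). \(α : Nat). succ α) ((\(r : Nat). r) 0)) (vnil Nat))
  ~> vcons Nat 1 3 (vcons Nat 0 (elimNat (\(s : Nat). Nat) 3 (\(η : Nat). \(α : Nat). succ α) 0) (vnil Nat))
  ~> vcons Nat 1 3 (vcons Nat 0 3 (vnil Nat))
type:
  Vec Nat 2
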